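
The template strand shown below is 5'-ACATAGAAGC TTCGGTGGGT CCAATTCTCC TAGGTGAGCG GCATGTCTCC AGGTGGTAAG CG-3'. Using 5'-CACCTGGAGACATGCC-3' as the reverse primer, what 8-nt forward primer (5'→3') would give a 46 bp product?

5'-CTTCGGTG-3'

The reverse primer's reverse complement GGCATGTCTCCAGGTG matches the template at positions 40–55, so the product ends at position 55.
A 46 bp product then starts at position 55 − 46 + 1 = 10.
The forward primer is identical to the top strand there: CTTCGGTG.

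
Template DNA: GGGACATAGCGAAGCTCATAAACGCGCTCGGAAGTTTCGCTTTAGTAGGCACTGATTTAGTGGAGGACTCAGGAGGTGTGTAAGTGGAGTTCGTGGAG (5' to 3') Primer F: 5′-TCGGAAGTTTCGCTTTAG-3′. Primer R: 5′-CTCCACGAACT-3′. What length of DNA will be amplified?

The forward primer matches the template at positions 28–45.
Reverse complement of the reverse primer: AGTTCGTGGAG. This occurs on the top strand at positions 88–98.
Product length = (reverse-primer end) − (forward-primer start) + 1 = 98 − 28 + 1 = 71 bp.

71 bp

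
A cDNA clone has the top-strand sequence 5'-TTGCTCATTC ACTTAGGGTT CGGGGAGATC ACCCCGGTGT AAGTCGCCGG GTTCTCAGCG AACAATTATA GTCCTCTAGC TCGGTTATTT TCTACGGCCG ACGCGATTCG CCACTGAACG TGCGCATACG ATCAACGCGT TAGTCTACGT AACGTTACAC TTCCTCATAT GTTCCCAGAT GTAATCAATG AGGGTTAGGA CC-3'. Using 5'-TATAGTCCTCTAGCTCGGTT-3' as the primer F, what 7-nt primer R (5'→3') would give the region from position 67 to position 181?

The product's 3' end on the top strand is position 181.
The reverse primer anneals to the top strand over positions 175–181, i.e. to CCAGATG.
Its sequence written 5'→3' is the reverse complement: CATCTGG.

5'-CATCTGG-3'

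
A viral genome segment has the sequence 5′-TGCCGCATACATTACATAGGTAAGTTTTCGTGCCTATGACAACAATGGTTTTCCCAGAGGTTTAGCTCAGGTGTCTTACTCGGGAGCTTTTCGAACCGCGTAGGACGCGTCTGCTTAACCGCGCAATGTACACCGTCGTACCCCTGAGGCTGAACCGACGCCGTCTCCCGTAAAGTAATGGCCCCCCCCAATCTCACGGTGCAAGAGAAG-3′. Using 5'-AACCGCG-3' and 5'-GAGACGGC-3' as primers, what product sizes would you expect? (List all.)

74 bp, 51 bp

The forward primer AACCGCG matches the top strand at positions 94–100, 117–123.
The reverse primer's reverse complement is GCCGTCTC, matching at positions 160–167.
Each forward site pairs with the reverse site to give a product ending at position 167: sizes 74, 51 bp.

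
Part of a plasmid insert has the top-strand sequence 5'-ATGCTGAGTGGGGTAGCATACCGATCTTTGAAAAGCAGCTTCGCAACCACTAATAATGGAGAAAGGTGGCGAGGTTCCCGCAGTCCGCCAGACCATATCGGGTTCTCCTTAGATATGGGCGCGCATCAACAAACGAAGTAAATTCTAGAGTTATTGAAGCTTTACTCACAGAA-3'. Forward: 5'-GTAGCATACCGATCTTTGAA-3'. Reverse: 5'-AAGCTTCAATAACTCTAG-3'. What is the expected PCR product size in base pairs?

The forward primer matches the template at positions 13–32.
The reverse primer's reverse complement is CTAGAGTTATTGAAGCTT, which matches the template at positions 145–162.
The product runs from position 13 to position 162, so its length is 162 − 13 + 1 = 150 bp.

150 bp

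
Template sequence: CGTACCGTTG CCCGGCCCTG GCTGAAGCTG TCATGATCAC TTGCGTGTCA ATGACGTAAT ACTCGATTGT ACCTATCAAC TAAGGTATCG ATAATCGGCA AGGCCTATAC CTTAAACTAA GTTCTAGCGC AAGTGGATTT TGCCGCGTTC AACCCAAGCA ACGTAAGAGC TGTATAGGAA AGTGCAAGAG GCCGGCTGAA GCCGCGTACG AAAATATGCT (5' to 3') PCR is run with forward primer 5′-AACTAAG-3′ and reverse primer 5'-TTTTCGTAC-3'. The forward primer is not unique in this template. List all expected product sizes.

The forward primer AACTAAG matches the top strand at positions 78–84, 115–121.
The reverse primer's reverse complement is GTACGAAAA, matching at positions 206–214.
Each forward site pairs with the reverse site to give a product ending at position 214: sizes 137, 100 bp.

137 bp, 100 bp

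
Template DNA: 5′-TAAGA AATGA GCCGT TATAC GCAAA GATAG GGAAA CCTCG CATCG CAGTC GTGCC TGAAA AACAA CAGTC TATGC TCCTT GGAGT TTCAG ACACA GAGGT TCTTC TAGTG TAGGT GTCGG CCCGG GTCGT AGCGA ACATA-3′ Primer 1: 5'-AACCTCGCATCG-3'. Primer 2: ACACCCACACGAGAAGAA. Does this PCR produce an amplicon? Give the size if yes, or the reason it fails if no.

Primer 2 (ACACCCACACGAGAAGAA) does not match the top strand, and its reverse complement TTCTTCTCGTGTGGGTGT does not match either.
With no annealing site for primer 2, no amplification occurs.

No product — primer 2 has no binding site in the template.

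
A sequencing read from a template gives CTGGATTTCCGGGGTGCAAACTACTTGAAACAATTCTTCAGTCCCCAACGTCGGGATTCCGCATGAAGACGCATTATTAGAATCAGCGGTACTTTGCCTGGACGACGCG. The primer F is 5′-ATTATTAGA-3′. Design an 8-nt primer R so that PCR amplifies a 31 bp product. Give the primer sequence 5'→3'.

The forward primer binds at positions 73–81, so a 31 bp product ends at position 73 + 31 − 1 = 103.
The reverse primer anneals to the top strand over positions 96–103, i.e. to GCCTGGAC.
Its sequence written 5'→3' is the reverse complement: GTCCAGGC.

5'-GTCCAGGC-3'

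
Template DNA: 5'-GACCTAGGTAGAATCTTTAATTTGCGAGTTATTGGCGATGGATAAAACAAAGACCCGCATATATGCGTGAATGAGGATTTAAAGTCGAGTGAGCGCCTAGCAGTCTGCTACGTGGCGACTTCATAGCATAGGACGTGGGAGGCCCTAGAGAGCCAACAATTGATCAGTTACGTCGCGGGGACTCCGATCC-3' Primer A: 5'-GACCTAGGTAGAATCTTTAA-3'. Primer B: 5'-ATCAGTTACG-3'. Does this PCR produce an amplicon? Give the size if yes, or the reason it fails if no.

Primer A (GACCTAGGTAGAATCTTTAA) matches the top strand at positions 1–20 (3' end points downstream).
Primer B (ATCAGTTACG) also matches the top strand directly, at positions 163–172 — its reverse complement CGTAACTGAT is not present.
Both primers anneal to the bottom strand with 3' ends pointing the same way, so neither can prime synthesis back toward the other.

No product — both primers anneal to the same strand and extend in the same direction.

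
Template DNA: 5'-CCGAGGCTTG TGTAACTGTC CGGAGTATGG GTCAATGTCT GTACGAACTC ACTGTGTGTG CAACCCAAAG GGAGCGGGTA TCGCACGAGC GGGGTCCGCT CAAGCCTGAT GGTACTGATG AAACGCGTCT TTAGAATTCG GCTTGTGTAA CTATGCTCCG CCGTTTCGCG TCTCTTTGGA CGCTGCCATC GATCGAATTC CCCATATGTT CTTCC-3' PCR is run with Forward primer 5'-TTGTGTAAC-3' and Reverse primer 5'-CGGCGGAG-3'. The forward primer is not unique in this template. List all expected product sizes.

The forward primer TTGTGTAAC matches the top strand at positions 8–16, 143–151.
The reverse primer's reverse complement is CTCCGCCG, matching at positions 156–163.
Each forward site pairs with the reverse site to give a product ending at position 163: sizes 156, 21 bp.

156 bp, 21 bp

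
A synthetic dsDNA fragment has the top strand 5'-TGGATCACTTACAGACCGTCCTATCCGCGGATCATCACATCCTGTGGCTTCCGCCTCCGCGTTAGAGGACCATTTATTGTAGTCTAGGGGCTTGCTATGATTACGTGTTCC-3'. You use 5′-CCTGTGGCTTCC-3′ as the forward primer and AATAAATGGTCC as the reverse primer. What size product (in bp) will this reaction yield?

Forward primer CCTGTGGCTTCC is found on the top strand at positions 41–52.
Taking the reverse complement of AATAAATGGTCC gives GGACCATTTATT, found at positions 67–78 on the template; the primer anneals here to the top strand with its 3' end pointing upstream.
The product runs from position 41 to position 78, so its length is 78 − 41 + 1 = 38 bp.

38 bp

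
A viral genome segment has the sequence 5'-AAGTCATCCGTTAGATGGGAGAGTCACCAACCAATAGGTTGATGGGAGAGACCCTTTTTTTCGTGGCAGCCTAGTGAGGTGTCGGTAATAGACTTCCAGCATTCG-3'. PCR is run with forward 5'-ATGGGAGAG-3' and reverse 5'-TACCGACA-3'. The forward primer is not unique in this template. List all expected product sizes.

73 bp, 46 bp

The forward primer ATGGGAGAG matches the top strand at positions 15–23, 42–50.
The reverse primer's reverse complement is TGTCGGTA, matching at positions 80–87.
Each forward site pairs with the reverse site to give a product ending at position 87: sizes 73, 46 bp.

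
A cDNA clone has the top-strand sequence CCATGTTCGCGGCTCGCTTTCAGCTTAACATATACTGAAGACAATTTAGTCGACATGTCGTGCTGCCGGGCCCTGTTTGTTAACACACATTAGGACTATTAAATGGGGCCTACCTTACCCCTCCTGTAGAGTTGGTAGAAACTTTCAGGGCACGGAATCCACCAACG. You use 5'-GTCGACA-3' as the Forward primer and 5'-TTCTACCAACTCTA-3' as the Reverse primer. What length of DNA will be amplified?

The forward primer matches the template at positions 49–55.
The reverse primer's reverse complement is TAGAGTTGGTAGAA, which matches the template at positions 127–140.
Product length = (reverse-primer end) − (forward-primer start) + 1 = 140 − 49 + 1 = 92 bp.

92 bp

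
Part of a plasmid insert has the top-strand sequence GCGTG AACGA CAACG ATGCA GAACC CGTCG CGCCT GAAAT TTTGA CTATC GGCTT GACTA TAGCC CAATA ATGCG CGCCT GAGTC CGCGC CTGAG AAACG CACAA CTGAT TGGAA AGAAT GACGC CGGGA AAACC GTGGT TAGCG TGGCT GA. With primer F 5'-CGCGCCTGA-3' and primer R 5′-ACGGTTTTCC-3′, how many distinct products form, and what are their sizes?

Three products: 109 bp, 64 bp, 52 bp

The forward primer CGCGCCTGA matches the top strand at positions 29–37, 74–82, 86–94.
The reverse primer's reverse complement is GGAAAACCGT, matching at positions 128–137.
Each forward site pairs with the reverse site to give a product ending at position 137: sizes 109, 64, 52 bp.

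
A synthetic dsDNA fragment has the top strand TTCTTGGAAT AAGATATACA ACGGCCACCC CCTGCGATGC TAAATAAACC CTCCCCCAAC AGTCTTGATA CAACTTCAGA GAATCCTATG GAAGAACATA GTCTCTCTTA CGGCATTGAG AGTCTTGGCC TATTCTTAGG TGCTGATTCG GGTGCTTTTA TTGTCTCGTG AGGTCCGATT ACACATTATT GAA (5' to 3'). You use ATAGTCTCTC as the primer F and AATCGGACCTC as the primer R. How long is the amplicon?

83 bp

The forward primer matches the template at positions 98–107.
Reverse complement of the reverse primer: GAGGTCCGATT. This occurs on the top strand at positions 170–180.
Product length = (reverse-primer end) − (forward-primer start) + 1 = 180 − 98 + 1 = 83 bp.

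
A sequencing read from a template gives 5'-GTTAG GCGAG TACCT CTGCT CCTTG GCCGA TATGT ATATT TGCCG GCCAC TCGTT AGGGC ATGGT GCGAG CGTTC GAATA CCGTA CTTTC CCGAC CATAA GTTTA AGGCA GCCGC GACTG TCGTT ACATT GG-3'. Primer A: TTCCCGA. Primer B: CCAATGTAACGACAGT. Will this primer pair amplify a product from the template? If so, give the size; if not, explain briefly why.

Primer A (TTCCCGA) matches the top strand at positions 88–94; it acts as a forward primer.
Primer B's reverse complement is ACTGTCGTTACATTGG, matching the top strand at positions 117–132; it acts as a reverse primer.
The 3' ends face each other across positions 88–132, giving a 45 bp product.

Yes — a 45 bp product.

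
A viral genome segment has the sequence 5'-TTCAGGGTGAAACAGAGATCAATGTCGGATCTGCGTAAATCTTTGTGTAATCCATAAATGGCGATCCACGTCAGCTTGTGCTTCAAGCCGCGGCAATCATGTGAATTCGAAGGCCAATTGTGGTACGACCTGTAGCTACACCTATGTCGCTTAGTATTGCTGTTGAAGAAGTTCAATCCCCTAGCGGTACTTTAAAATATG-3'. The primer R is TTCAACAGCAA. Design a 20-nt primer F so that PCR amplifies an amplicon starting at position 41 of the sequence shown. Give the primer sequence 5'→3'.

The reverse primer's reverse complement TTGCTGTTGAA matches the template at positions 157–167; the product starts at position 41.
The forward primer is identical to the top strand over positions 41–60: CTTTGTGTAATCCATAAATG.

5'-CTTTGTGTAATCCATAAATG-3'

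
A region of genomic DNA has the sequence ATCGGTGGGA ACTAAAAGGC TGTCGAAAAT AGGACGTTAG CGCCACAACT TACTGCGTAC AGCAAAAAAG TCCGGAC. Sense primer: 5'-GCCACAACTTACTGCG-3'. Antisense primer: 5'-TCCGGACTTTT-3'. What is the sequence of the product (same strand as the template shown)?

Scanning the template, GCCACAACTTACTGCG occurs at positions 42–57; this primer anneals to the bottom strand there with its 3' end pointing downstream.
The reverse primer's reverse complement is AAAAGTCCGGA, which matches the template at positions 66–76.
The product is the template from position 42 through 76 (35 bp).

5'-GCCACAACTTACTGCGTACAGCAAAAAAGTCCGGA-3'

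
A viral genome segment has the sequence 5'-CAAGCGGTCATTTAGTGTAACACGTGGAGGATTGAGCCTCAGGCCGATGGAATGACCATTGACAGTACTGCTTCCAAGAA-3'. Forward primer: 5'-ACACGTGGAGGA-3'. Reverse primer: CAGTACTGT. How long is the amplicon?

51 bp

The forward primer matches the template at positions 20–31.
Taking the reverse complement of CAGTACTGT gives ACAGTACTG, found at positions 62–70 on the template; the primer anneals here to the top strand with its 3' end pointing upstream.
Product length = (reverse-primer end) − (forward-primer start) + 1 = 70 − 20 + 1 = 51 bp.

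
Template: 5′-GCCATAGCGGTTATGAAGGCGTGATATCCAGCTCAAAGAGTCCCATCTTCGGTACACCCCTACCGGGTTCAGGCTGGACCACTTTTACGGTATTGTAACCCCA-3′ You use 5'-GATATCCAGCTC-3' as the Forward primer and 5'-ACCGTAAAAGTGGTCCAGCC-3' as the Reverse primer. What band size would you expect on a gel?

69 bp

The forward primer matches the template at positions 23–34.
Taking the reverse complement of ACCGTAAAAGTGGTCCAGCC gives GGCTGGACCACTTTTACGGT, found at positions 72–91 on the template; the primer anneals here to the top strand with its 3' end pointing upstream.
Amplicon spans positions 23–91: 69 bp.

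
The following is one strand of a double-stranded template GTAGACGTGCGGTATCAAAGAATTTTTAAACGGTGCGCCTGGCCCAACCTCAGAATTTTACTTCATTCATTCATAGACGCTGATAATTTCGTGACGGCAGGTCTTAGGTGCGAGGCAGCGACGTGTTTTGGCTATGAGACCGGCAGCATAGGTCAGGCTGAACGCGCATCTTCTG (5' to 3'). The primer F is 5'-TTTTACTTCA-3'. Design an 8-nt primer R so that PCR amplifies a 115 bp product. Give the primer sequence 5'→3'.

5'-GATGCGCG-3'

The forward primer binds at positions 56–65, so a 115 bp product ends at position 56 + 115 − 1 = 170.
The reverse primer anneals to the top strand over positions 163–170, i.e. to CGCGCATC.
Its sequence written 5'→3' is the reverse complement: GATGCGCG.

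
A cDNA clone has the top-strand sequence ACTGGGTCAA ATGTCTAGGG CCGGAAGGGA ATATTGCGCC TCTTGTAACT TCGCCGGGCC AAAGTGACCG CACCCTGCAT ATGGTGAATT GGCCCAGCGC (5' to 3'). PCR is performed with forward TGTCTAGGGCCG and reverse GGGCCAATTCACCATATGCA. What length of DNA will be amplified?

The forward primer matches the template at positions 12–23.
Reverse complement of the reverse primer: TGCATATGGTGAATTGGCCC. This occurs on the top strand at positions 76–95.
The product runs from position 12 to position 95, so its length is 95 − 12 + 1 = 84 bp.

84 bp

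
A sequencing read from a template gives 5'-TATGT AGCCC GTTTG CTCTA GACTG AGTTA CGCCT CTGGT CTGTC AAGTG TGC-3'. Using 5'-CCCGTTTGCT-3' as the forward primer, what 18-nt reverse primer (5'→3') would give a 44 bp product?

5'-ACACTTGACAGACCAGAG-3'

The forward primer binds at positions 8–17, so a 44 bp product ends at position 8 + 44 − 1 = 51.
The reverse primer anneals to the top strand over positions 34–51, i.e. to CTCTGGTCTGTCAAGTGT.
Its sequence written 5'→3' is the reverse complement: ACACTTGACAGACCAGAG.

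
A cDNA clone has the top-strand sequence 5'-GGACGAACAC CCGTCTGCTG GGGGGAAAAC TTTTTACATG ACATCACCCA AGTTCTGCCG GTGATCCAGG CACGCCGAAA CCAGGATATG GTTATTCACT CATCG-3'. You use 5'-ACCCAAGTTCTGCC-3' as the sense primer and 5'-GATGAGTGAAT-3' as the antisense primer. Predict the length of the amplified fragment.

59 bp

Scanning the template, ACCCAAGTTCTGCC occurs at positions 46–59; this primer anneals to the bottom strand there with its 3' end pointing downstream.
Taking the reverse complement of GATGAGTGAAT gives ATTCACTCATC, found at positions 94–104 on the template; the primer anneals here to the top strand with its 3' end pointing upstream.
Product length = (reverse-primer end) − (forward-primer start) + 1 = 104 − 46 + 1 = 59 bp.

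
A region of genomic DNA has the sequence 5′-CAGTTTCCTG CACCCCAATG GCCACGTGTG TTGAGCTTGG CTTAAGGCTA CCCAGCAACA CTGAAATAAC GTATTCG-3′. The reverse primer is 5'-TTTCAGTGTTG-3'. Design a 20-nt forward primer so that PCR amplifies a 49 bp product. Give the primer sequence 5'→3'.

5'-ATGGCCACGTGTGTTGAGCT-3'

The reverse primer's reverse complement CAACACTGAAA matches the template at positions 56–66, so the product ends at position 66.
A 49 bp product then starts at position 66 − 49 + 1 = 18.
The forward primer is identical to the top strand there: ATGGCCACGTGTGTTGAGCT.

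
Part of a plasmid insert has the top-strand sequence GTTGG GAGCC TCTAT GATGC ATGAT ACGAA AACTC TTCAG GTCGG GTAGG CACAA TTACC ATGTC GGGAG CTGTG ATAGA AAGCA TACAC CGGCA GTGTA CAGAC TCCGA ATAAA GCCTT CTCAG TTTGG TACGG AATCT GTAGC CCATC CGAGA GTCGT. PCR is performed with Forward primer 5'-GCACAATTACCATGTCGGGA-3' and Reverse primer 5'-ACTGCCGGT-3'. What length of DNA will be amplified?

48 bp

The forward primer matches the template at positions 50–69.
Taking the reverse complement of ACTGCCGGT gives ACCGGCAGT, found at positions 89–97 on the template; the primer anneals here to the top strand with its 3' end pointing upstream.
Product length = (reverse-primer end) − (forward-primer start) + 1 = 97 − 50 + 1 = 48 bp.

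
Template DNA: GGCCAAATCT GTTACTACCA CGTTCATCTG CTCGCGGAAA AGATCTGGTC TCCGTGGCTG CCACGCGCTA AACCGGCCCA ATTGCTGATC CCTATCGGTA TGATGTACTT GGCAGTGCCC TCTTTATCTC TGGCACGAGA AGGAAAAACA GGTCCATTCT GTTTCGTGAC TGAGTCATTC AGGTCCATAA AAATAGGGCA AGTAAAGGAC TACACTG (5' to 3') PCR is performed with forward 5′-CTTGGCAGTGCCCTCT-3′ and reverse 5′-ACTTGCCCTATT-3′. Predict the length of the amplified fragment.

96 bp

Scanning the template, CTTGGCAGTGCCCTCT occurs at positions 108–123; this primer anneals to the bottom strand there with its 3' end pointing downstream.
Taking the reverse complement of ACTTGCCCTATT gives AATAGGGCAAGT, found at positions 192–203 on the template; the primer anneals here to the top strand with its 3' end pointing upstream.
Product length = (reverse-primer end) − (forward-primer start) + 1 = 203 − 108 + 1 = 96 bp.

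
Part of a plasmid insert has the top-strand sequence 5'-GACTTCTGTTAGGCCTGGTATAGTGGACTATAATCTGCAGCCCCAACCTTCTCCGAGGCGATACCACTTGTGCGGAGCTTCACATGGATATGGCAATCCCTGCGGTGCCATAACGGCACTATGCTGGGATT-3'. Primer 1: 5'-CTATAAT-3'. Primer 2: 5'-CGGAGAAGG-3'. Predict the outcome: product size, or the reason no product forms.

Yes — a 28 bp product.

Primer 1 (CTATAAT) matches the top strand at positions 28–34; it acts as a forward primer.
Primer 2's reverse complement is CCTTCTCCG, matching the top strand at positions 47–55; it acts as a reverse primer.
The 3' ends face each other across positions 28–55, giving a 28 bp product.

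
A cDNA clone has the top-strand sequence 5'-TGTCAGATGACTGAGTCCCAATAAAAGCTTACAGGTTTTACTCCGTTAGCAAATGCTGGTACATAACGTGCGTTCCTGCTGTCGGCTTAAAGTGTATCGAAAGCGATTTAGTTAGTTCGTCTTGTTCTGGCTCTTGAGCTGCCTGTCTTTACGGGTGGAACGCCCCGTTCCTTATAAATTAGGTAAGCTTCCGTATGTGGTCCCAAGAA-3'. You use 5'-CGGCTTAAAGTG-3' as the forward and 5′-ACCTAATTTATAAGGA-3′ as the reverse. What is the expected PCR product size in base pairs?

102 bp

Scanning the template, CGGCTTAAAGTG occurs at positions 83–94; this primer anneals to the bottom strand there with its 3' end pointing downstream.
Taking the reverse complement of ACCTAATTTATAAGGA gives TCCTTATAAATTAGGT, found at positions 169–184 on the template; the primer anneals here to the top strand with its 3' end pointing upstream.
Amplicon spans positions 83–184: 102 bp.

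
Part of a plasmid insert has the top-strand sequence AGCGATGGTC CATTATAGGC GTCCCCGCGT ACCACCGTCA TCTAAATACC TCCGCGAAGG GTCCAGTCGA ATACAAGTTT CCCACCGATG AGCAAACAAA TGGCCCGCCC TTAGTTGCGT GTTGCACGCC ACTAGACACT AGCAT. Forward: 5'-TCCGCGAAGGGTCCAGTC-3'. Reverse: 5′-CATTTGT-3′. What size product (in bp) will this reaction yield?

52 bp

Forward primer TCCGCGAAGGGTCCAGTC is found on the top strand at positions 51–68.
The reverse primer's reverse complement is ACAAATG, which matches the template at positions 96–102.
The product runs from position 51 to position 102, so its length is 102 − 51 + 1 = 52 bp.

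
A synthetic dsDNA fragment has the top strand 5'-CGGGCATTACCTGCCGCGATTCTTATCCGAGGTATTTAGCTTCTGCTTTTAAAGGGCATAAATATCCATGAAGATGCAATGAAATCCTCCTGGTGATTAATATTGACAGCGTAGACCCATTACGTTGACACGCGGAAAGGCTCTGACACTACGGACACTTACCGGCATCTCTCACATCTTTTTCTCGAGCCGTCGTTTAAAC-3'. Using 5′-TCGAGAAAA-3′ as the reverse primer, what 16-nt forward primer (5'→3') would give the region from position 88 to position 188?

The reverse primer's reverse complement TTTTCTCGA matches the template at positions 180–188; the product starts at position 88.
The forward primer is identical to the top strand over positions 88–103: TCCTGGTGATTAATAT.

5'-TCCTGGTGATTAATAT-3'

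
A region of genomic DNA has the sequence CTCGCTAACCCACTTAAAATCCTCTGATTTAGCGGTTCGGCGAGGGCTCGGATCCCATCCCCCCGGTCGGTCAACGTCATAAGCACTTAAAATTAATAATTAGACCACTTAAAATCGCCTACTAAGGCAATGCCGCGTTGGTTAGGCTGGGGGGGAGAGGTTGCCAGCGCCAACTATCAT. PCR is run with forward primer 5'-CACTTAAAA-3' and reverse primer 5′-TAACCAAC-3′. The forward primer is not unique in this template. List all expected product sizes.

134 bp, 61 bp, 39 bp

The forward primer CACTTAAAA matches the top strand at positions 11–19, 84–92, 106–114.
The reverse primer's reverse complement is GTTGGTTA, matching at positions 137–144.
Each forward site pairs with the reverse site to give a product ending at position 144: sizes 134, 61, 39 bp.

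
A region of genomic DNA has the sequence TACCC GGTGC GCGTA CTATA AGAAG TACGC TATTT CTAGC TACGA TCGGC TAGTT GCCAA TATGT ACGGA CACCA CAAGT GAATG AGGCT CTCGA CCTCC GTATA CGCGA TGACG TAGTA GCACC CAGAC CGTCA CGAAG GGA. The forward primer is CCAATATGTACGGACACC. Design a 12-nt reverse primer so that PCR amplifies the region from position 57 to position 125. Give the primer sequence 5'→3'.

The product's 3' end on the top strand is position 125.
The reverse primer anneals to the top strand over positions 114–125, i.e. to CGTAGTAGCACC.
Its sequence written 5'→3' is the reverse complement: GGTGCTACTACG.

5'-GGTGCTACTACG-3'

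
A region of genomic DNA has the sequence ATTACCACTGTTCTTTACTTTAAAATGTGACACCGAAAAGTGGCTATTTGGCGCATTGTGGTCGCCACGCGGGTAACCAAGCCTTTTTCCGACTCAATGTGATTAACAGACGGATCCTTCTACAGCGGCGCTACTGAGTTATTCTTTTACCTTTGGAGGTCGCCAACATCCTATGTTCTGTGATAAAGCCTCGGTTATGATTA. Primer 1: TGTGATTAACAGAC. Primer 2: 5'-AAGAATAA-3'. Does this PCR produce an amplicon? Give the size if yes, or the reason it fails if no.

Primer 1 (TGTGATTAACAGAC) matches the top strand at positions 98–111; it acts as a forward primer.
Primer 2's reverse complement is TTATTCTT, matching the top strand at positions 139–146; it acts as a reverse primer.
The 3' ends face each other across positions 98–146, giving a 49 bp product.

Yes — a 49 bp product.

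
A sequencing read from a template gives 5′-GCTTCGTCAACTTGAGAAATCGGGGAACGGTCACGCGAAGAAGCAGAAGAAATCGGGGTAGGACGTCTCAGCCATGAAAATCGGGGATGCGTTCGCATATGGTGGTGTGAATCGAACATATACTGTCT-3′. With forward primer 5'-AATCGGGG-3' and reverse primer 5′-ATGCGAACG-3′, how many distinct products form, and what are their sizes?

The forward primer AATCGGGG matches the top strand at positions 18–25, 51–58, 79–86.
The reverse primer's reverse complement is CGTTCGCAT, matching at positions 90–98.
Each forward site pairs with the reverse site to give a product ending at position 98: sizes 81, 48, 20 bp.

Three products: 81 bp, 48 bp, 20 bp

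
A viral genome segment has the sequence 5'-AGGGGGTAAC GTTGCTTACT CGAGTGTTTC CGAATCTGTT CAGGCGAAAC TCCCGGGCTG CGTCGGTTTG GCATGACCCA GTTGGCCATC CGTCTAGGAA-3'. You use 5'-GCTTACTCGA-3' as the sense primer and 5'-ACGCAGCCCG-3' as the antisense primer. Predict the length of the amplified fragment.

Forward primer GCTTACTCGA is found on the top strand at positions 14–23.
Taking the reverse complement of ACGCAGCCCG gives CGGGCTGCGT, found at positions 54–63 on the template; the primer anneals here to the top strand with its 3' end pointing upstream.
Product length = (reverse-primer end) − (forward-primer start) + 1 = 63 − 14 + 1 = 50 bp.

50 bp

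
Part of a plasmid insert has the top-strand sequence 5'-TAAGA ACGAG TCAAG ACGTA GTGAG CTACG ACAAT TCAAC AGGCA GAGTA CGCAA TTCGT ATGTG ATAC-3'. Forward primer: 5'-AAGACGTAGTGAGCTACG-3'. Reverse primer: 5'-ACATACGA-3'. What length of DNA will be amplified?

Forward primer AAGACGTAGTGAGCTACG is found on the top strand at positions 13–30.
Taking the reverse complement of ACATACGA gives TCGTATGT, found at positions 57–64 on the template; the primer anneals here to the top strand with its 3' end pointing upstream.
Product length = (reverse-primer end) − (forward-primer start) + 1 = 64 − 13 + 1 = 52 bp.

52 bp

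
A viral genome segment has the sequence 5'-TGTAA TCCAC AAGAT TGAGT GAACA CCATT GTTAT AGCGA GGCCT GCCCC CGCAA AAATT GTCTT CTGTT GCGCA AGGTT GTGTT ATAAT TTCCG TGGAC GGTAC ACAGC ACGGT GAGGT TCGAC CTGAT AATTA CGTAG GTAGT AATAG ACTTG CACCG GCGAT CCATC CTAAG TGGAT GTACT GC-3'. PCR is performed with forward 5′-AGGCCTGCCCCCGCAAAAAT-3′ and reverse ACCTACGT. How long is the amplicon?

Scanning the template, AGGCCTGCCCCCGCAAAAAT occurs at positions 40–59; this primer anneals to the bottom strand there with its 3' end pointing downstream.
The reverse primer's reverse complement is ACGTAGGT, which matches the template at positions 135–142.
Amplicon spans positions 40–142: 103 bp.

103 bp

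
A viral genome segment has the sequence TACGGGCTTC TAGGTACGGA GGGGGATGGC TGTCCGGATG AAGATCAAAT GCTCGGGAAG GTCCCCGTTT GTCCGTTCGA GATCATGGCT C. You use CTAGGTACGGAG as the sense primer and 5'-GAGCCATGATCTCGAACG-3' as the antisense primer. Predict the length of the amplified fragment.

82 bp

Scanning the template, CTAGGTACGGAG occurs at positions 10–21; this primer anneals to the bottom strand there with its 3' end pointing downstream.
Reverse complement of the reverse primer: CGTTCGAGATCATGGCTC. This occurs on the top strand at positions 74–91.
The product runs from position 10 to position 91, so its length is 91 − 10 + 1 = 82 bp.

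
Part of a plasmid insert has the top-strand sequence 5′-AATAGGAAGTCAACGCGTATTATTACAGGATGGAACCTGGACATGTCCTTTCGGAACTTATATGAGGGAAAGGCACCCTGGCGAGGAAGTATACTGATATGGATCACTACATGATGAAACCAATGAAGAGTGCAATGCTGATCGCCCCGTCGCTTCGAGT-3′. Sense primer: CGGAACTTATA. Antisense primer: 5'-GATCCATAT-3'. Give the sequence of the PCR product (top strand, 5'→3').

Scanning the template, CGGAACTTATA occurs at positions 52–62; this primer anneals to the bottom strand there with its 3' end pointing downstream.
Reverse complement of the reverse primer: ATATGGATC. This occurs on the top strand at positions 97–105.
The product is the template from position 52 through 105 (54 bp).

5'-CGGAACTTATATGAGGGAAAGGCACCCTGGCGAGGAAGTATACTGATATGGATC-3'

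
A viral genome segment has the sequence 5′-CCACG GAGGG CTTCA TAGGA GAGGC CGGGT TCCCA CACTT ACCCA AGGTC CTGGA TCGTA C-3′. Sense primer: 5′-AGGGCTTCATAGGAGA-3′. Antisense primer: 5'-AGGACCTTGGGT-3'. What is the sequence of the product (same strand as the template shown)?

5'-AGGGCTTCATAGGAGAGGCCGGGTTCCCACACTTACCCAAGGTCCT-3'

The forward primer matches the template at positions 7–22.
The reverse primer's reverse complement is ACCCAAGGTCCT, which matches the template at positions 41–52.
The product is the template from position 7 through 52 (46 bp).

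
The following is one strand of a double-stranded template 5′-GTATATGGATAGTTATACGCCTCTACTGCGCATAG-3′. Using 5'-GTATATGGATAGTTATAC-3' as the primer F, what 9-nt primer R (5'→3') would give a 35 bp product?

The forward primer binds at positions 1–18, so a 35 bp product ends at position 1 + 35 − 1 = 35.
The reverse primer anneals to the top strand over positions 27–35, i.e. to TGCGCATAG.
Its sequence written 5'→3' is the reverse complement: CTATGCGCA.

5'-CTATGCGCA-3'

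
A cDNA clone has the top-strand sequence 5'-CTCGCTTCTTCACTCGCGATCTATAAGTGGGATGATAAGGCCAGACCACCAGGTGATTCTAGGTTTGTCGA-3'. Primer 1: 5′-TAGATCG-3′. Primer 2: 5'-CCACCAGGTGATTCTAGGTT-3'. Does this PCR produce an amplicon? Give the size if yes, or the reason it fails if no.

Primer 1 (TAGATCG) has reverse complement CGATCTA, which matches the top strand at positions 17–23; primer 1 anneals to the top strand there with its 3' end pointing upstream toward position 17.
Primer 2 (CCACCAGGTGATTCTAGGTT) matches the top strand directly at positions 46–65; it anneals to the bottom strand with its 3' end pointing downstream toward position 65.
The 3' ends diverge (primer 1 extends toward position 1, primer 2 toward position 71), so the primers never converge on a shared product.

No product — the primers' 3' ends point away from each other.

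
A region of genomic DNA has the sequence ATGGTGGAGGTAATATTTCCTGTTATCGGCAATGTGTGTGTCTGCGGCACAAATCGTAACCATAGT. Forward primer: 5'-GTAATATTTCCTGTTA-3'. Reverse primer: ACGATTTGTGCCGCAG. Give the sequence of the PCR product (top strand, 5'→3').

The forward primer matches the template at positions 10–25.
Taking the reverse complement of ACGATTTGTGCCGCAG gives CTGCGGCACAAATCGT, found at positions 42–57 on the template; the primer anneals here to the top strand with its 3' end pointing upstream.
The product is the template from position 10 through 57 (48 bp).

5'-GTAATATTTCCTGTTATCGGCAATGTGTGTGTCTGCGGCACAAATCGT-3'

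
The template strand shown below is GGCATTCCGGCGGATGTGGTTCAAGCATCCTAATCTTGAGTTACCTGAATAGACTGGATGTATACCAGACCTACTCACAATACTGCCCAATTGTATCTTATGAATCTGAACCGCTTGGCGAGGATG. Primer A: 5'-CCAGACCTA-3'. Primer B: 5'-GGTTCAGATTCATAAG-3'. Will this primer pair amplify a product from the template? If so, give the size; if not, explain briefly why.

Primer A (CCAGACCTA) matches the top strand at positions 65–73; it acts as a forward primer.
Primer B's reverse complement is CTTATGAATCTGAACC, matching the top strand at positions 97–112; it acts as a reverse primer.
The 3' ends face each other across positions 65–112, giving a 48 bp product.

Yes — a 48 bp product.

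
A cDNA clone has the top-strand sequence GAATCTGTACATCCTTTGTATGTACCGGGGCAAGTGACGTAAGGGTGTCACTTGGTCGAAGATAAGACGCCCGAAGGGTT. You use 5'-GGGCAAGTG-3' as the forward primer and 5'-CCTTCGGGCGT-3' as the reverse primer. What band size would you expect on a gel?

Scanning the template, GGGCAAGTG occurs at positions 28–36; this primer anneals to the bottom strand there with its 3' end pointing downstream.
The reverse primer's reverse complement is ACGCCCGAAGG, which matches the template at positions 67–77.
Amplicon spans positions 28–77: 50 bp.

50 bp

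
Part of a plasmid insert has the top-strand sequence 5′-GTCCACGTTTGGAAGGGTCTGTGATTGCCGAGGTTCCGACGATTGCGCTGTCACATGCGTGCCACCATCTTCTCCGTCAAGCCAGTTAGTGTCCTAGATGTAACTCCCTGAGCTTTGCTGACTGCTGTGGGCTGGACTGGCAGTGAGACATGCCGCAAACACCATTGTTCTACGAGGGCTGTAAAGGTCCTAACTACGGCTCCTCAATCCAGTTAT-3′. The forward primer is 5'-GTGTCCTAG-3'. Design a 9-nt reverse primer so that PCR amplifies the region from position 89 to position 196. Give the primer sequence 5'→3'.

The product's 3' end on the top strand is position 196.
The reverse primer anneals to the top strand over positions 188–196, i.e. to TCCTAACTA.
Its sequence written 5'→3' is the reverse complement: TAGTTAGGA.

5'-TAGTTAGGA-3'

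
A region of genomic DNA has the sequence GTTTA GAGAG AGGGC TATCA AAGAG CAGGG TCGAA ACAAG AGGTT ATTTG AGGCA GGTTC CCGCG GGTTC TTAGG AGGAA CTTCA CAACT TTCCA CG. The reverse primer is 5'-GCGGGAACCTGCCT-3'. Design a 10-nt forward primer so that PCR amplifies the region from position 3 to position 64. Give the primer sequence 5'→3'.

5'-TTAGAGAGAG-3'

The reverse primer's reverse complement AGGCAGGTTCCCGC matches the template at positions 51–64; the product starts at position 3.
The forward primer is identical to the top strand over positions 3–12: TTAGAGAGAG.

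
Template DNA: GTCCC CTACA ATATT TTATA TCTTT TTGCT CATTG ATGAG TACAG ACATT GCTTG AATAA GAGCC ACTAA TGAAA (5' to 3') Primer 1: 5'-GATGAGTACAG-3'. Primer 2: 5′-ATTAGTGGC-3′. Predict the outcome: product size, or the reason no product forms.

Yes — a 37 bp product.

Primer 1 (GATGAGTACAG) matches the top strand at positions 35–45; it acts as a forward primer.
Primer 2's reverse complement is GCCACTAAT, matching the top strand at positions 63–71; it acts as a reverse primer.
The 3' ends face each other across positions 35–71, giving a 37 bp product.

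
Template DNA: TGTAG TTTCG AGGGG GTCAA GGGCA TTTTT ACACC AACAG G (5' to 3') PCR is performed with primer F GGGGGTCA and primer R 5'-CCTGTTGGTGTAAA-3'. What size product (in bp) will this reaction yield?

30 bp

Forward primer GGGGGTCA is found on the top strand at positions 12–19.
Reverse complement of the reverse primer: TTTACACCAACAGG. This occurs on the top strand at positions 28–41.
Amplicon spans positions 12–41: 30 bp.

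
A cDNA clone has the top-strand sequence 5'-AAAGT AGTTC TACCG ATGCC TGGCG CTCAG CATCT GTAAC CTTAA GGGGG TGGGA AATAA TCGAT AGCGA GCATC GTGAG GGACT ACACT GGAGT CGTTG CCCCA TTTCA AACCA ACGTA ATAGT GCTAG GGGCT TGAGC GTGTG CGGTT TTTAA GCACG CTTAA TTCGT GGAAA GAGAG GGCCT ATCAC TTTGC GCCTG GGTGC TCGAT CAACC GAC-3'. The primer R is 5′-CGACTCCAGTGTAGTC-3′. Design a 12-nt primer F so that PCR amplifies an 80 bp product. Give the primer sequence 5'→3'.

5'-GCCTGGCGCTCA-3'

The reverse primer's reverse complement GACTACACTGGAGTCG matches the template at positions 82–97, so the product ends at position 97.
An 80 bp product then starts at position 97 − 80 + 1 = 18.
The forward primer is identical to the top strand there: GCCTGGCGCTCA.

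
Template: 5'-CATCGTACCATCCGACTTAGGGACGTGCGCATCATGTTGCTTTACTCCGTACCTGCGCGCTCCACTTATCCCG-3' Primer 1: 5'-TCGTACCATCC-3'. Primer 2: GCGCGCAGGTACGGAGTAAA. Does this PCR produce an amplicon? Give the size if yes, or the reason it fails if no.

Primer 1 (TCGTACCATCC) matches the top strand at positions 3–13; it acts as a forward primer.
Primer 2's reverse complement is TTTACTCCGTACCTGCGCGC, matching the top strand at positions 41–60; it acts as a reverse primer.
The 3' ends face each other across positions 3–60, giving a 58 bp product.

Yes — a 58 bp product.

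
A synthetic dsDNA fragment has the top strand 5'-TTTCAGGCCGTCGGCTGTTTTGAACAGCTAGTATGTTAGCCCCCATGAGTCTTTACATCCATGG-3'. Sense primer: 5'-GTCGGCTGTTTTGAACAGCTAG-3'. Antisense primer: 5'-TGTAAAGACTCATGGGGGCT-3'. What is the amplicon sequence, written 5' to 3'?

5'-GTCGGCTGTTTTGAACAGCTAGTATGTTAGCCCCCATGAGTCTTTACA-3'

The forward primer matches the template at positions 10–31.
The reverse primer's reverse complement is AGCCCCCATGAGTCTTTACA, which matches the template at positions 38–57.
The product is the template from position 10 through 57 (48 bp).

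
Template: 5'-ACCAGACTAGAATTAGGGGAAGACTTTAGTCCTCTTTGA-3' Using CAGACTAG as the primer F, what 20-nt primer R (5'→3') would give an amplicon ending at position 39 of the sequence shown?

5'-TCAAAGAGGACTAAAGTCTT-3'

The forward primer binds at positions 3–10; the product's 3' end on the top strand is position 39.
The reverse primer anneals to the top strand over positions 20–39, i.e. to AAGACTTTAGTCCTCTTTGA.
Its sequence written 5'→3' is the reverse complement: TCAAAGAGGACTAAAGTCTT.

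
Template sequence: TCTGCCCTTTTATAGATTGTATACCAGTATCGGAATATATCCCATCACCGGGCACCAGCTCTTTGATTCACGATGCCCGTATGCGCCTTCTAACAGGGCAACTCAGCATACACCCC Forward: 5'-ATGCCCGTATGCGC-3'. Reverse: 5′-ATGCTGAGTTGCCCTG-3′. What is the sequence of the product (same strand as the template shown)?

5'-ATGCCCGTATGCGCCTTCTAACAGGGCAACTCAGCAT-3'

The forward primer matches the template at positions 73–86.
Taking the reverse complement of ATGCTGAGTTGCCCTG gives CAGGGCAACTCAGCAT, found at positions 94–109 on the template; the primer anneals here to the top strand with its 3' end pointing upstream.
The product is the template from position 73 through 109 (37 bp).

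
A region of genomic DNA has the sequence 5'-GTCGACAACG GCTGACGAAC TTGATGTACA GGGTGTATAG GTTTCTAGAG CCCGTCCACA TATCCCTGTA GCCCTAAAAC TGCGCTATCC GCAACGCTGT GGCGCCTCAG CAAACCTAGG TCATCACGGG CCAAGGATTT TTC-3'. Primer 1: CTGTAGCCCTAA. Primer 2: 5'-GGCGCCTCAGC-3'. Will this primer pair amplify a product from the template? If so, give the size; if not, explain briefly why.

No product — both primers anneal to the same strand and extend in the same direction.

Primer 1 (CTGTAGCCCTAA) matches the top strand at positions 66–77 (3' end points downstream).
Primer 2 (GGCGCCTCAGC) also matches the top strand directly, at positions 101–111 — its reverse complement GCTGAGGCGCC is not present.
Both primers anneal to the bottom strand with 3' ends pointing the same way, so neither can prime synthesis back toward the other.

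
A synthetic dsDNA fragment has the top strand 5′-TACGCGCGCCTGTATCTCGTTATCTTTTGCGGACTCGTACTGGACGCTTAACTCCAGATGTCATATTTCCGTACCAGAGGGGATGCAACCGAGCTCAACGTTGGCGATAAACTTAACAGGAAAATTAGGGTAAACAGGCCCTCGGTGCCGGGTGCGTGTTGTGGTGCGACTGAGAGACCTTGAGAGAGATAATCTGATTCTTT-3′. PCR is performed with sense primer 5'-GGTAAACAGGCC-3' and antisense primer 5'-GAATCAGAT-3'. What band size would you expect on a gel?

Forward primer GGTAAACAGGCC is found on the top strand at positions 129–140.
The reverse primer's reverse complement is ATCTGATTC, which matches the template at positions 192–200.
Product length = (reverse-primer end) − (forward-primer start) + 1 = 200 − 129 + 1 = 72 bp.

72 bp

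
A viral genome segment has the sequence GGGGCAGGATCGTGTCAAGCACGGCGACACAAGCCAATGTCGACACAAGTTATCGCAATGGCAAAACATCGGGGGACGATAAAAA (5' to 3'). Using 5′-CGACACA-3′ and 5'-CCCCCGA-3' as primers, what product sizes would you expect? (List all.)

The forward primer CGACACA matches the top strand at positions 25–31, 41–47.
The reverse primer's reverse complement is TCGGGGG, matching at positions 69–75.
Each forward site pairs with the reverse site to give a product ending at position 75: sizes 51, 35 bp.

51 bp, 35 bp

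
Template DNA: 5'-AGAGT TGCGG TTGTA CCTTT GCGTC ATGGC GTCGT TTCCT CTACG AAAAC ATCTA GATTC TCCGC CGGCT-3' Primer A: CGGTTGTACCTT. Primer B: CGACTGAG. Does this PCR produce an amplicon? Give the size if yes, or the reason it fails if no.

No product — primer B has no binding site in the template.

Primer B (CGACTGAG) does not match the top strand, and its reverse complement CTCAGTCG does not match either.
With no annealing site for primer B, no amplification occurs.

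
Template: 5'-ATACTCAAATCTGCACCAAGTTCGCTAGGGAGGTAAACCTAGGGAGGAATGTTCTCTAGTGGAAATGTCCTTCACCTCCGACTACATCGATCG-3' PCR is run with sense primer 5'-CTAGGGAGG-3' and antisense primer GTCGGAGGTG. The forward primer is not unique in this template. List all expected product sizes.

58 bp, 44 bp

The forward primer CTAGGGAGG matches the top strand at positions 25–33, 39–47.
The reverse primer's reverse complement is CACCTCCGAC, matching at positions 73–82.
Each forward site pairs with the reverse site to give a product ending at position 82: sizes 58, 44 bp.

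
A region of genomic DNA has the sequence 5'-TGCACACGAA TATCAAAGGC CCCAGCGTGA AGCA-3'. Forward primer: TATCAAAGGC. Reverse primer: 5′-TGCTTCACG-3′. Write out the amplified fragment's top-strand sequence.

The forward primer matches the template at positions 11–20.
Reverse complement of the reverse primer: CGTGAAGCA. This occurs on the top strand at positions 26–34.
The product is the template from position 11 through 34 (24 bp).

5'-TATCAAAGGCCCCAGCGTGAAGCA-3'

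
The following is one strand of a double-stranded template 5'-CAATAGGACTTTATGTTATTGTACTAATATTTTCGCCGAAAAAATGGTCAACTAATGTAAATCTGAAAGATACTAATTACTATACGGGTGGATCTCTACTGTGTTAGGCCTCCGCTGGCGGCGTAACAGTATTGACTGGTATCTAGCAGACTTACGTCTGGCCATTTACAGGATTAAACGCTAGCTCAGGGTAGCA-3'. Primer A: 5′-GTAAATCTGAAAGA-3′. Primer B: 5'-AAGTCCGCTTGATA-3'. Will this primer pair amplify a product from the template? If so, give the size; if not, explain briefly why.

Primer B (AAGTCCGCTTGATA) does not match the top strand, and its reverse complement TATCAAGCGGACTT does not match either.
With no annealing site for primer B, no amplification occurs.

No product — primer B has no binding site in the template.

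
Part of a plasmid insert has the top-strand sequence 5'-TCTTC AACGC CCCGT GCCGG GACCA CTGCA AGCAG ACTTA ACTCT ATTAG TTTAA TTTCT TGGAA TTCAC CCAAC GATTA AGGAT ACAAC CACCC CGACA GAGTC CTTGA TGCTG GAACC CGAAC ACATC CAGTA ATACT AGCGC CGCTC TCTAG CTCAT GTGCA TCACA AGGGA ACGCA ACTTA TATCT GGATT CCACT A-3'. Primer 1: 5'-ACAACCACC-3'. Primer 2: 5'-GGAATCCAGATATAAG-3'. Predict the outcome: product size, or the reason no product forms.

Yes — a 112 bp product.

Primer 1 (ACAACCACC) matches the top strand at positions 86–94; it acts as a forward primer.
Primer 2's reverse complement is CTTATATCTGGATTCC, matching the top strand at positions 182–197; it acts as a reverse primer.
The 3' ends face each other across positions 86–197, giving a 112 bp product.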